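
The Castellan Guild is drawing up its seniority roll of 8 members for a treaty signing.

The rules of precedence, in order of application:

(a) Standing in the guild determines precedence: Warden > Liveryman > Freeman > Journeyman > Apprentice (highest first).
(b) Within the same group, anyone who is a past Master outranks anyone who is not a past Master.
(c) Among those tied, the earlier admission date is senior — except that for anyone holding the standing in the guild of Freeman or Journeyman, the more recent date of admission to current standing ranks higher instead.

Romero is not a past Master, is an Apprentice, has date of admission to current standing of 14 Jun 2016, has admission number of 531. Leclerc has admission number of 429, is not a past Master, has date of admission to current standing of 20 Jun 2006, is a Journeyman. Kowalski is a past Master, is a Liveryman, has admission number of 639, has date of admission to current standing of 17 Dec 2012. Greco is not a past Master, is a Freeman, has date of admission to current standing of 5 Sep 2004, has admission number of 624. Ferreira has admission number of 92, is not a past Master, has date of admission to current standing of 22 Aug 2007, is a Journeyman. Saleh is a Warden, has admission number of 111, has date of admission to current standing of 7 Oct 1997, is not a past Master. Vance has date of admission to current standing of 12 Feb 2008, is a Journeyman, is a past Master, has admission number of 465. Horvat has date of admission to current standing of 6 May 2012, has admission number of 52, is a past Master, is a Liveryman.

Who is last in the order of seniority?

By standing in the guild: Saleh (Warden); then Horvat and Kowalski (Liveryman); then Greco (Freeman); then Vance, Ferreira and Leclerc (Journeyman); then Romero (Apprentice).
Horvat and Kowalski are each a past Master, so the next rule applies.
Among Horvat and Kowalski, by date of admission to current standing (earlier first): Horvat (6 May 2012) before Kowalski (17 Dec 2012).
Among Vance, Ferreira and Leclerc, a past Master before not a past Master: Vance (a past Master) before Ferreira and Leclerc (not a past Master).
Among Ferreira and Leclerc, by date of admission to current standing (later first) (reversed rule for this group): Ferreira (22 Aug 2007) before Leclerc (20 Jun 2006).
Order: Saleh, Horvat, Kowalski, Greco, Vance, Ferreira, Leclerc, Romero.

Romero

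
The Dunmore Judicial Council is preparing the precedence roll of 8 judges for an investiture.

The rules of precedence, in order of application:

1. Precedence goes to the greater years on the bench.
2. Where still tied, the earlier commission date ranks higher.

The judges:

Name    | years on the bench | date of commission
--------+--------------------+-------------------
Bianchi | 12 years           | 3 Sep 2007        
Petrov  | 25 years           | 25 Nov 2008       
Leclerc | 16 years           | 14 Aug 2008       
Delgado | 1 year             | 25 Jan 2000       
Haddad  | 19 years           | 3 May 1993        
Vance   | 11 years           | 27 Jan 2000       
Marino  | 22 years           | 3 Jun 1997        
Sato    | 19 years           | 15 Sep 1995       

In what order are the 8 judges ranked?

By years on the bench (higher first): Petrov (25 years); then Marino (22 years); then Haddad and Sato (both 19 years); then Leclerc (16 years); then Bianchi (12 years); then Vance (11 years); then Delgado (1 year).
Among Haddad and Sato, by date of commission (earlier first): Haddad (3 May 1993) before Sato (15 Sep 1995).
Full order: Petrov, Marino, Haddad, Sato, Leclerc, Bianchi, Vance, Delgado.

Petrov, Marino, Haddad, Sato, Leclerc, Bianchi, Vance, Delgado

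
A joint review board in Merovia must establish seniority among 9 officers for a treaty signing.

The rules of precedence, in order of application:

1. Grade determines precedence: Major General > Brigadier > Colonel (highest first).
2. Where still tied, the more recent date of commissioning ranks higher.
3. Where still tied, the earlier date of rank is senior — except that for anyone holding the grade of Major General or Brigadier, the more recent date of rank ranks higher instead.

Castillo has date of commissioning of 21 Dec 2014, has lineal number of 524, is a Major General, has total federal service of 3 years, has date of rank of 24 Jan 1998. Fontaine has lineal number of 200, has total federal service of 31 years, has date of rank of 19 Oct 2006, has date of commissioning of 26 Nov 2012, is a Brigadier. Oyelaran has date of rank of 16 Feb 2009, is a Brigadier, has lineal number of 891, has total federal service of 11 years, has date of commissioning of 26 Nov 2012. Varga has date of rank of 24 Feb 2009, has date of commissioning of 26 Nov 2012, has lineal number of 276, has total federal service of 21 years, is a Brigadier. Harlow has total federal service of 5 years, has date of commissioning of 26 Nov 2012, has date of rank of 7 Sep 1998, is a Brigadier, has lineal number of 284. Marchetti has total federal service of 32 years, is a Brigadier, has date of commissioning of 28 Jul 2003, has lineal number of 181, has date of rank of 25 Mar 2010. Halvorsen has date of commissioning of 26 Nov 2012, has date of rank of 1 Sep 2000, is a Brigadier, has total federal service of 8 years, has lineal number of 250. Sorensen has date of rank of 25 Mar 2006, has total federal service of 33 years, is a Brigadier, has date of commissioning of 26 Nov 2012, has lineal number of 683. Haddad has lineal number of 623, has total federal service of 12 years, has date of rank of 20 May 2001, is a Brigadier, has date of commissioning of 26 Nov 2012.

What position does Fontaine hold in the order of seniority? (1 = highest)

4

By grade: Castillo (Major General); then Varga, Oyelaran, Fontaine, Sorensen, Haddad, Halvorsen, Harlow and Marchetti (Brigadier).
Among Varga, Oyelaran, Fontaine, Sorensen, Haddad, Halvorsen, Harlow and Marchetti, by date of commissioning (later first): Varga, Oyelaran, Fontaine, Sorensen, Haddad, Halvorsen and Harlow (26 Nov 2012) before Marchetti (28 Jul 2003).
Among Varga, Oyelaran, Fontaine, Sorensen, Haddad, Halvorsen and Harlow, by date of rank (later first) (reversed rule for this group): Varga (24 Feb 2009) before Oyelaran (16 Feb 2009) before Fontaine (19 Oct 2006) before Sorensen (25 Mar 2006) before Haddad (20 May 2001) before Halvorsen (1 Sep 2000) before Harlow (7 Sep 1998).
Order: Castillo, Varga, Oyelaran, Fontaine, Sorensen, Haddad, Halvorsen, Harlow, Marchetti. So position 4.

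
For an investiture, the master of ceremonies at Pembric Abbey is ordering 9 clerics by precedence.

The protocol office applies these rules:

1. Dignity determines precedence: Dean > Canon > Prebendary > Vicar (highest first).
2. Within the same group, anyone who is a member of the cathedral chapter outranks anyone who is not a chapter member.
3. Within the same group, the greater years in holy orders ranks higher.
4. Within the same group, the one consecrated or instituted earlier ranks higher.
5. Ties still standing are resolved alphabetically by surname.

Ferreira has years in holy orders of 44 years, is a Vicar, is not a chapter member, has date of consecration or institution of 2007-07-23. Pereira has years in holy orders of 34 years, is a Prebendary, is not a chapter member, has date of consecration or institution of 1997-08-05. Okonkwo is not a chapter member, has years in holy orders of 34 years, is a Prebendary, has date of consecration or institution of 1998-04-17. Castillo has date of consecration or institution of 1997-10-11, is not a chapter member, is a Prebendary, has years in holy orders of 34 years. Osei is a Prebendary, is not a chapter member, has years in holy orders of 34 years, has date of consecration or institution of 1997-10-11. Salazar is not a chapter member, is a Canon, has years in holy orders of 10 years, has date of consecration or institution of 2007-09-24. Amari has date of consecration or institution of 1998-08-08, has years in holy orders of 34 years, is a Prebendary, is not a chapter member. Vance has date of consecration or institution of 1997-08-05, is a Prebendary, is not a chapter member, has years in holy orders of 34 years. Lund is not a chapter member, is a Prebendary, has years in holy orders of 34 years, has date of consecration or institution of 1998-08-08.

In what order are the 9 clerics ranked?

Salazar, Pereira, Vance, Castillo, Osei, Okonkwo, Amari, Lund, Ferreira

By dignity: Salazar (Canon); then Pereira, Vance, Castillo, Osei, Okonkwo, Amari and Lund (Prebendary); then Ferreira (Vicar).
Pereira, Vance, Castillo, Osei, Okonkwo, Amari and Lund are each not a chapter member, so the next rule applies.
Pereira, Vance, Castillo, Osei, Okonkwo, Amari and Lund all have years in holy orders 34 years, so the next rule applies.
Among Pereira, Vance, Castillo, Osei, Okonkwo, Amari and Lund, by date of consecration or institution (earlier first): Pereira and Vance (1997-08-05) before Castillo and Osei (1997-10-11) before Okonkwo (1998-04-17) before Amari and Lund (1998-08-08).
Among Pereira and Vance, alphabetically by surname: Pereira before Vance.
Among Castillo and Osei, alphabetically by surname: Castillo before Osei.
Among Amari and Lund, alphabetically by surname: Amari before Lund.
Full order: Salazar, Pereira, Vance, Castillo, Osei, Okonkwo, Amari, Lund, Ferreira.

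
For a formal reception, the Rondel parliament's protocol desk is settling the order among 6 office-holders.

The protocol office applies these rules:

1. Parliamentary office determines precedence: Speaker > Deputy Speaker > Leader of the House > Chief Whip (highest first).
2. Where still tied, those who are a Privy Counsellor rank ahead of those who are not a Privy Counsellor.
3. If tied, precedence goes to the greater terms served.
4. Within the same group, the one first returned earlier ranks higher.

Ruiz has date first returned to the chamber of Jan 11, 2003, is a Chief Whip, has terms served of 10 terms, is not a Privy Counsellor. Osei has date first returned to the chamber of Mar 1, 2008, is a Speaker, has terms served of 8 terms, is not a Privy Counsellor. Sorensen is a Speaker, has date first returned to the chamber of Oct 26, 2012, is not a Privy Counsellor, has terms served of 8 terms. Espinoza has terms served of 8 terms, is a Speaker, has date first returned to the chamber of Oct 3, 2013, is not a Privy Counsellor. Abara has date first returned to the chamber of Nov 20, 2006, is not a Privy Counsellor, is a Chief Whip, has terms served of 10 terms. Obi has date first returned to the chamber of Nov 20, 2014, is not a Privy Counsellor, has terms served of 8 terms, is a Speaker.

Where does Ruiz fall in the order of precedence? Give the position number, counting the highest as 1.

5

By parliamentary office: Osei, Sorensen, Espinoza and Obi (Speaker); then Ruiz and Abara (Chief Whip).
Osei, Sorensen, Espinoza and Obi are each not a Privy Counsellor, so the next rule applies.
Osei, Sorensen, Espinoza and Obi all have terms served 8 terms, so the next rule applies.
Among Osei, Sorensen, Espinoza and Obi, by date first returned to the chamber (earlier first): Osei (Mar 1, 2008) before Sorensen (Oct 26, 2012) before Espinoza (Oct 3, 2013) before Obi (Nov 20, 2014).
Ruiz and Abara are each not a Privy Counsellor, so the next rule applies.
Ruiz and Abara both have terms served 10 terms, so the next rule applies.
Among Ruiz and Abara, by date first returned to the chamber (earlier first): Ruiz (Jan 11, 2003) before Abara (Nov 20, 2006).
Order: Osei, Sorensen, Espinoza, Obi, Ruiz, Abara. So position 5.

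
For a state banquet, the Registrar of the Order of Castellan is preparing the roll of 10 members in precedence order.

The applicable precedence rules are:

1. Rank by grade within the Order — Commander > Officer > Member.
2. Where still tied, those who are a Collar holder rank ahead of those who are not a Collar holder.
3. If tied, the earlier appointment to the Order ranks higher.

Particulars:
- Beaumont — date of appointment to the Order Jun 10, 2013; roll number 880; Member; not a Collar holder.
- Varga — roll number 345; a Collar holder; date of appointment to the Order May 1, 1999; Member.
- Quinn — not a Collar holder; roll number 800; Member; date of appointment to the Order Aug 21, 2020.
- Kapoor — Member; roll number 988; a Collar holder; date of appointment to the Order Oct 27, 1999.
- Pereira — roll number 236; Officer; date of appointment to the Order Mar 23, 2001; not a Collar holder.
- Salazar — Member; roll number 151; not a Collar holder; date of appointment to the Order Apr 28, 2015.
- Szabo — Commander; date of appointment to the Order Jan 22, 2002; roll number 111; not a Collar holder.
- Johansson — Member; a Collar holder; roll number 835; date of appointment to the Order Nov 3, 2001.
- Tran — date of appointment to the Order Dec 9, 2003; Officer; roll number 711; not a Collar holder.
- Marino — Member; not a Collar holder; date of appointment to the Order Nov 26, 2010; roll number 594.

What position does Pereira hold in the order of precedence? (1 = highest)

By grade within the Order: Szabo (Commander); then Pereira and Tran (Officer); then Varga, Kapoor, Johansson, Marino, Beaumont, Salazar and Quinn (Member).
Pereira and Tran are each not a Collar holder, so the next rule applies.
Among Pereira and Tran, by date of appointment to the Order (earlier first): Pereira (Mar 23, 2001) before Tran (Dec 9, 2003).
Among Varga, Kapoor, Johansson, Marino, Beaumont, Salazar and Quinn, a Collar holder before not a Collar holder: Varga, Kapoor and Johansson (a Collar holder) before Marino, Beaumont, Salazar and Quinn (not a Collar holder).
Among Varga, Kapoor and Johansson, by date of appointment to the Order (earlier first): Varga (May 1, 1999) before Kapoor (Oct 27, 1999) before Johansson (Nov 3, 2001).
Among Marino, Beaumont, Salazar and Quinn, by date of appointment to the Order (earlier first): Marino (Nov 26, 2010) before Beaumont (Jun 10, 2013) before Salazar (Apr 28, 2015) before Quinn (Aug 21, 2020).
Order: Szabo, Pereira, Tran, Varga, Kapoor, Johansson, Marino, Beaumont, Salazar, Quinn. So position 2.

2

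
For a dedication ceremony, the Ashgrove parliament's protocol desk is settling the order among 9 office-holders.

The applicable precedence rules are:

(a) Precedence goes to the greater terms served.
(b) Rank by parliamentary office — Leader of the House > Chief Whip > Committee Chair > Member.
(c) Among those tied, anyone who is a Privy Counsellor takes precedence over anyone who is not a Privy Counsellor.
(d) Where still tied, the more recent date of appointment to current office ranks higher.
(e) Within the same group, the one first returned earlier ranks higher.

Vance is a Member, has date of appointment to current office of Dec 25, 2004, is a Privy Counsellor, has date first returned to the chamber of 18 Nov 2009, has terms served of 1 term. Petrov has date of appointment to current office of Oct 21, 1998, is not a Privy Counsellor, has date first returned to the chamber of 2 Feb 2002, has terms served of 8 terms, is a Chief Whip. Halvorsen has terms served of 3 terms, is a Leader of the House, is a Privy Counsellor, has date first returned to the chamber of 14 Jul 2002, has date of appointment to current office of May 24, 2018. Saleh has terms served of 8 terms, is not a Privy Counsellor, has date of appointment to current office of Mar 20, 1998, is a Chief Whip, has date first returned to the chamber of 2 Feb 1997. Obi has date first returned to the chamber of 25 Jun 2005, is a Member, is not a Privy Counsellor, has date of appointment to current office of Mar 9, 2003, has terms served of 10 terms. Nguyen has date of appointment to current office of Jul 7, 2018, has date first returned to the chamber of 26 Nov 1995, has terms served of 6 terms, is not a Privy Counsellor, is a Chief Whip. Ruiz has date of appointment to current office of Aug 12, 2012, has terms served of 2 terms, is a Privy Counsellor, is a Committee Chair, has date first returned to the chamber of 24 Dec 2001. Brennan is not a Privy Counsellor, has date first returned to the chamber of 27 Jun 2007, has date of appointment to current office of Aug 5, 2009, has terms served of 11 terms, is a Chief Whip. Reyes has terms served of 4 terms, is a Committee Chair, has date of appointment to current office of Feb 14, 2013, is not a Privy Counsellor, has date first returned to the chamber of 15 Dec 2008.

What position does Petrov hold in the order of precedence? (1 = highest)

By terms served (higher first): Brennan (11 terms); then Obi (10 terms); then Petrov and Saleh (both 8 terms); then Nguyen (6 terms); then Reyes (4 terms); then Halvorsen (3 terms); then Ruiz (2 terms); then Vance (1 term).
Petrov and Saleh are each Chief Whip, so the next rule applies.
Petrov and Saleh are each not a Privy Counsellor, so the next rule applies.
Among Petrov and Saleh, by date of appointment to current office (later first): Petrov (Oct 21, 1998) before Saleh (Mar 20, 1998).
Order: Brennan, Obi, Petrov, Saleh, Nguyen, Reyes, Halvorsen, Ruiz, Vance. So position 3.

3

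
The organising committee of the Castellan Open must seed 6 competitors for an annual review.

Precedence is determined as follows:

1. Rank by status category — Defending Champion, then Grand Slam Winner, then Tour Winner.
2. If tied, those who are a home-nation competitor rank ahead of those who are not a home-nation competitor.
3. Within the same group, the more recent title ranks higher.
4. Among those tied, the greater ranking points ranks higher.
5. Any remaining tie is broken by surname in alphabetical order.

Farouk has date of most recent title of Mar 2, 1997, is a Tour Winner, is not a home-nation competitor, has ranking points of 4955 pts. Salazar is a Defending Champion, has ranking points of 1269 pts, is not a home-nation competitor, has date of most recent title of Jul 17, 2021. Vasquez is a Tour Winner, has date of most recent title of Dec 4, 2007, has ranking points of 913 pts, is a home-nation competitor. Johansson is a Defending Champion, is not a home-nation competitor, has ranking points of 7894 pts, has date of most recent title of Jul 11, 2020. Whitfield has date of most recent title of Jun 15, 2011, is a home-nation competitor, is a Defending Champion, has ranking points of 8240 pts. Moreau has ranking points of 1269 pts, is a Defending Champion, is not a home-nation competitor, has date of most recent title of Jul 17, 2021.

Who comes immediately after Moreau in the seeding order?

By status category: Whitfield, Moreau, Salazar and Johansson (Defending Champion); then Vasquez and Farouk (Tour Winner).
Among Whitfield, Moreau, Salazar and Johansson, a home-nation competitor before not a home-nation competitor: Whitfield (a home-nation competitor) before Moreau, Salazar and Johansson (not a home-nation competitor).
Among Moreau, Salazar and Johansson, by date of most recent title (later first): Moreau and Salazar (Jul 17, 2021) before Johansson (Jul 11, 2020).
Moreau and Salazar both have ranking points 1269 pts, so the next rule applies.
Among Moreau and Salazar, alphabetically by surname: Moreau before Salazar.
Among Vasquez and Farouk, a home-nation competitor before not a home-nation competitor: Vasquez (a home-nation competitor) before Farouk (not a home-nation competitor).
Order: Whitfield, Moreau, Salazar, Johansson, Vasquez, Farouk.

Salazar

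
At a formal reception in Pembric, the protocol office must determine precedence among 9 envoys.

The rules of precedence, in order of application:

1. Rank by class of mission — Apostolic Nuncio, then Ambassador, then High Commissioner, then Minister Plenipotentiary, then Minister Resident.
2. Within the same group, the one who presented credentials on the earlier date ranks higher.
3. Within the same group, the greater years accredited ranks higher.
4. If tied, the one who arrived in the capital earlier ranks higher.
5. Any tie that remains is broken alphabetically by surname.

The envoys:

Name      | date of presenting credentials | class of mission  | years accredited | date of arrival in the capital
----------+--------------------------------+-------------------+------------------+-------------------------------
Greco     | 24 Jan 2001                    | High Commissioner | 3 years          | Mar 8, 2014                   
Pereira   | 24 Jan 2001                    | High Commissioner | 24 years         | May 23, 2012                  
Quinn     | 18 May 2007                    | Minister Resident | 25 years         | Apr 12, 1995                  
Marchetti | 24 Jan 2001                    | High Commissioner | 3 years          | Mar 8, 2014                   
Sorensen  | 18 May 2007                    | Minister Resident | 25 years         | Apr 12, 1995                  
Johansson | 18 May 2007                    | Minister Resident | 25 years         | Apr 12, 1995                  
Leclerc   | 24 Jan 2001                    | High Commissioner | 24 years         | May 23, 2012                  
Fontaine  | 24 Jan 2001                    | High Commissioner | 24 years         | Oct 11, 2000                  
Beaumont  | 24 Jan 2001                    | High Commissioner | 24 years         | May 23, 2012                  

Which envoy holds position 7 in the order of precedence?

By class of mission: Fontaine, Beaumont, Leclerc, Pereira, Greco and Marchetti (High Commissioner); then Johansson, Quinn and Sorensen (Minister Resident).
Fontaine, Beaumont, Leclerc, Pereira, Greco and Marchetti all have date of presenting credentials 24 Jan 2001, so the next rule applies.
Among Fontaine, Beaumont, Leclerc, Pereira, Greco and Marchetti, by years accredited (higher first): Fontaine, Beaumont, Leclerc and Pereira (24 years) before Greco and Marchetti (3 years).
Among Fontaine, Beaumont, Leclerc and Pereira, by date of arrival in the capital (earlier first): Fontaine (Oct 11, 2000) before Beaumont, Leclerc and Pereira (May 23, 2012).
Among Beaumont, Leclerc and Pereira, alphabetically by surname: Beaumont before Leclerc before Pereira.
Greco and Marchetti both have date of arrival in the capital Mar 8, 2014, so the next rule applies.
Among Greco and Marchetti, alphabetically by surname: Greco before Marchetti.
Johansson, Quinn and Sorensen all have date of presenting credentials 18 May 2007, so the next rule applies.
Johansson, Quinn and Sorensen all have years accredited 25 years, so the next rule applies.
Johansson, Quinn and Sorensen all have date of arrival in the capital Apr 12, 1995, so the next rule applies.
Among Johansson, Quinn and Sorensen, alphabetically by surname: Johansson before Quinn before Sorensen.
Order: Fontaine, Beaumont, Leclerc, Pereira, Greco, Marchetti, Johansson, Quinn, Sorensen.

Johansson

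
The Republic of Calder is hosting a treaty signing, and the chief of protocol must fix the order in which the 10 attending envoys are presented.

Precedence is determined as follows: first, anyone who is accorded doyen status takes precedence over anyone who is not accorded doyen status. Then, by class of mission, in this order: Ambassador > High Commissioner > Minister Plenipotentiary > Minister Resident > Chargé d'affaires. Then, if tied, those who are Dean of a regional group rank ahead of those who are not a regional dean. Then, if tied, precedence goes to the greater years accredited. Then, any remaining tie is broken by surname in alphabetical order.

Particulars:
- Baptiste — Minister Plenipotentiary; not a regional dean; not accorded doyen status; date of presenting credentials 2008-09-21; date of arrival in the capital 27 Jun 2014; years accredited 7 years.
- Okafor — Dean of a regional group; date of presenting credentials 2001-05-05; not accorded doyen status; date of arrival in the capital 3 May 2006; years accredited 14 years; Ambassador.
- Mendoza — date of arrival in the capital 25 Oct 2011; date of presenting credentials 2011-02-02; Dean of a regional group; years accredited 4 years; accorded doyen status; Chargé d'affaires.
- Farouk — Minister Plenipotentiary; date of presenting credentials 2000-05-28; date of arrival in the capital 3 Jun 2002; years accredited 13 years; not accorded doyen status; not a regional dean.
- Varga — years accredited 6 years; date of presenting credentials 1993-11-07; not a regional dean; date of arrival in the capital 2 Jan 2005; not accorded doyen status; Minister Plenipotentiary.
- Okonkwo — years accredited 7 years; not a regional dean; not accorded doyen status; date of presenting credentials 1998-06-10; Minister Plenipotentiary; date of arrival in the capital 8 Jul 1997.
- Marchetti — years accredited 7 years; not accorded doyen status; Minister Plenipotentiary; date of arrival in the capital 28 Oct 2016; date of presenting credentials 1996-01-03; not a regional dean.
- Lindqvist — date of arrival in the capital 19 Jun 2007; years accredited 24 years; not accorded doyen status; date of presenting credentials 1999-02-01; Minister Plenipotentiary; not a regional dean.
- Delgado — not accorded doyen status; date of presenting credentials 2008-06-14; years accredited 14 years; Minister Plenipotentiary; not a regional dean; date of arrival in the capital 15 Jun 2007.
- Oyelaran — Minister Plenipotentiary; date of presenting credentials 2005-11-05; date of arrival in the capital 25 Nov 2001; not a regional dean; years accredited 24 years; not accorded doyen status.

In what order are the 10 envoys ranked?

Mendoza, Okafor, Lindqvist, Oyelaran, Delgado, Farouk, Baptiste, Marchetti, Okonkwo, Varga

By the first rule: Mendoza (accorded doyen status); then Okafor, Lindqvist, Oyelaran, Delgado, Farouk, Baptiste, Marchetti, Okonkwo and Varga (each not accorded doyen status).
Among Okafor, Lindqvist, Oyelaran, Delgado, Farouk, Baptiste, Marchetti, Okonkwo and Varga, by class of mission: Okafor (Ambassador) before Lindqvist, Oyelaran, Delgado, Farouk, Baptiste, Marchetti, Okonkwo and Varga (Minister Plenipotentiary).
Lindqvist, Oyelaran, Delgado, Farouk, Baptiste, Marchetti, Okonkwo and Varga are each not a regional dean, so the next rule applies.
Among Lindqvist, Oyelaran, Delgado, Farouk, Baptiste, Marchetti, Okonkwo and Varga, by years accredited (higher first): Lindqvist and Oyelaran (24 years) before Delgado (14 years) before Farouk (13 years) before Baptiste, Marchetti and Okonkwo (7 years) before Varga (6 years).
Among Lindqvist and Oyelaran, alphabetically by surname: Lindqvist before Oyelaran.
Among Baptiste, Marchetti and Okonkwo, alphabetically by surname: Baptiste before Marchetti before Okonkwo.
Full order: Mendoza, Okafor, Lindqvist, Oyelaran, Delgado, Farouk, Baptiste, Marchetti, Okonkwo, Varga.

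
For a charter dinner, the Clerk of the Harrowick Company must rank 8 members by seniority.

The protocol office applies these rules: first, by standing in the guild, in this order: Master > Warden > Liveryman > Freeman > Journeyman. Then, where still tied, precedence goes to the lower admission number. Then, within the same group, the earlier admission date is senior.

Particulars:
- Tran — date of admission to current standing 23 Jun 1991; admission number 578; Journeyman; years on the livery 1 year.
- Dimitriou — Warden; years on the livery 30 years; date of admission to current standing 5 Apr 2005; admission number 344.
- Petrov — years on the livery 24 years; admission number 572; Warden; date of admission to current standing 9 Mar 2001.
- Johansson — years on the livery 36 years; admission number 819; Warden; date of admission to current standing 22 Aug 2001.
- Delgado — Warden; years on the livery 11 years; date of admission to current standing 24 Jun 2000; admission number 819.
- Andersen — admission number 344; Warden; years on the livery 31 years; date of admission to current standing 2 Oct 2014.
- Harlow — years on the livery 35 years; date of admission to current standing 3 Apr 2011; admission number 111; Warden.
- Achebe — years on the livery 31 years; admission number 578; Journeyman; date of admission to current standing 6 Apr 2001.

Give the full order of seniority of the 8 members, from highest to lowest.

Harlow, Dimitriou, Andersen, Petrov, Delgado, Johansson, Tran, Achebe

By standing in the guild: Harlow, Dimitriou, Andersen, Petrov, Delgado and Johansson (Warden); then Tran and Achebe (Journeyman).
Among Harlow, Dimitriou, Andersen, Petrov, Delgado and Johansson, by admission number (lower first): Harlow (111) before Dimitriou and Andersen (344) before Petrov (572) before Delgado and Johansson (819).
Among Dimitriou and Andersen, by date of admission to current standing (earlier first): Dimitriou (5 Apr 2005) before Andersen (2 Oct 2014).
Among Delgado and Johansson, by date of admission to current standing (earlier first): Delgado (24 Jun 2000) before Johansson (22 Aug 2001).
Tran and Achebe both have admission number 578, so the next rule applies.
Among Tran and Achebe, by date of admission to current standing (earlier first): Tran (23 Jun 1991) before Achebe (6 Apr 2001).
Full order: Harlow, Dimitriou, Andersen, Petrov, Delgado, Johansson, Tran, Achebe.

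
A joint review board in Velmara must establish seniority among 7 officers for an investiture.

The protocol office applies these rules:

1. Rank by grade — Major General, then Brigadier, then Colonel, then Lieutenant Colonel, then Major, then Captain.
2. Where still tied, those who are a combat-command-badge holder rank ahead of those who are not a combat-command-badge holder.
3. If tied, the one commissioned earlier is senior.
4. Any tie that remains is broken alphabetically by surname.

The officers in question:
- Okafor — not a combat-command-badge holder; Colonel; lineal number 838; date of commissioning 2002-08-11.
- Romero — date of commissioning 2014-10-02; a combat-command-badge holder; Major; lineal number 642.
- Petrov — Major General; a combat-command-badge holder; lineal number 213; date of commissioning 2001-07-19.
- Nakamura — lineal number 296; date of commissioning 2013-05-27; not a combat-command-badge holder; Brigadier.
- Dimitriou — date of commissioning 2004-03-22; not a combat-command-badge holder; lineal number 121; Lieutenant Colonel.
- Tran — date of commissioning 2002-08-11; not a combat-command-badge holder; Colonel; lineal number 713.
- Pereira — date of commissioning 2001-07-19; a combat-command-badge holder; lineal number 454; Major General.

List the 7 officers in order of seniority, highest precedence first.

Pereira, Petrov, Nakamura, Okafor, Tran, Dimitriou, Romero

By grade: Pereira and Petrov (Major General); then Nakamura (Brigadier); then Okafor and Tran (Colonel); then Dimitriou (Lieutenant Colonel); then Romero (Major).
Pereira and Petrov are each a combat-command-badge holder, so the next rule applies.
Pereira and Petrov both have date of commissioning 2001-07-19, so the next rule applies.
Among Pereira and Petrov, alphabetically by surname: Pereira before Petrov.
Okafor and Tran are each not a combat-command-badge holder, so the next rule applies.
Okafor and Tran both have date of commissioning 2002-08-11, so the next rule applies.
Among Okafor and Tran, alphabetically by surname: Okafor before Tran.
Full order: Pereira, Petrov, Nakamura, Okafor, Tran, Dimitriou, Romero.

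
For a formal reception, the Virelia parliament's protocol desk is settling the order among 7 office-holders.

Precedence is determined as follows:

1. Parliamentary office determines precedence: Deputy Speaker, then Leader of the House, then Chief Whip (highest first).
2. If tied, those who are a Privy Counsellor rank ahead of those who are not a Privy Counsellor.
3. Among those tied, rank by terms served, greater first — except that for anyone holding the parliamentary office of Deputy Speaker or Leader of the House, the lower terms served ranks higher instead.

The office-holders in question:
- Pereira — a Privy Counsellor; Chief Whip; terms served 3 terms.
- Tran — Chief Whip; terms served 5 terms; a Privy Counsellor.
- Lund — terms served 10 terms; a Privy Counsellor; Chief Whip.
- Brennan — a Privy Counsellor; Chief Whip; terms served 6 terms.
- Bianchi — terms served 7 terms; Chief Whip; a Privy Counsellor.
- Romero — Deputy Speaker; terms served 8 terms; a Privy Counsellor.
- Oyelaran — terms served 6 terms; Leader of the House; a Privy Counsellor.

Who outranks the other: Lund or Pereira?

By parliamentary office: Romero (Deputy Speaker); then Oyelaran (Leader of the House); then Lund, Bianchi, Brennan, Tran and Pereira (Chief Whip).
Lund, Bianchi, Brennan, Tran and Pereira are each a Privy Counsellor, so the next rule applies.
Among Lund, Bianchi, Brennan, Tran and Pereira, by terms served (higher first): Lund (10 terms) before Bianchi (7 terms) before Brennan (6 terms) before Tran (5 terms) before Pereira (3 terms).
So Lund takes precedence.

Lund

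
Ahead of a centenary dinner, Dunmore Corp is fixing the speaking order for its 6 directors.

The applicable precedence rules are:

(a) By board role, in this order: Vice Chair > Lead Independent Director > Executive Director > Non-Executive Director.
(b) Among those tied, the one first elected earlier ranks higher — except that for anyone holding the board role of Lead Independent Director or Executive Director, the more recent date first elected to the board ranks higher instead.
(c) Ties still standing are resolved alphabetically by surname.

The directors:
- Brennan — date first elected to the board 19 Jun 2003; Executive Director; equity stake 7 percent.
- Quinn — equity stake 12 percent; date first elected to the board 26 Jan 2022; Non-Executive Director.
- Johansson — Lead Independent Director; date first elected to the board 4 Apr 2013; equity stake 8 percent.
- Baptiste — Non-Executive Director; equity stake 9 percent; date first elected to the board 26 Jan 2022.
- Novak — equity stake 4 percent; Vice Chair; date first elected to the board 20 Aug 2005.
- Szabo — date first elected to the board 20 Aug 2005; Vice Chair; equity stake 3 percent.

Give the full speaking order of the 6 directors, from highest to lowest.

Novak, Szabo, Johansson, Brennan, Baptiste, Quinn

By board role: Novak and Szabo (Vice Chair); then Johansson (Lead Independent Director); then Brennan (Executive Director); then Baptiste and Quinn (Non-Executive Director).
Novak and Szabo both have date first elected to the board 20 Aug 2005, so the next rule applies.
Among Novak and Szabo, alphabetically by surname: Novak before Szabo.
Baptiste and Quinn both have date first elected to the board 26 Jan 2022, so the next rule applies.
Among Baptiste and Quinn, alphabetically by surname: Baptiste before Quinn.
Full order: Novak, Szabo, Johansson, Brennan, Baptiste, Quinn.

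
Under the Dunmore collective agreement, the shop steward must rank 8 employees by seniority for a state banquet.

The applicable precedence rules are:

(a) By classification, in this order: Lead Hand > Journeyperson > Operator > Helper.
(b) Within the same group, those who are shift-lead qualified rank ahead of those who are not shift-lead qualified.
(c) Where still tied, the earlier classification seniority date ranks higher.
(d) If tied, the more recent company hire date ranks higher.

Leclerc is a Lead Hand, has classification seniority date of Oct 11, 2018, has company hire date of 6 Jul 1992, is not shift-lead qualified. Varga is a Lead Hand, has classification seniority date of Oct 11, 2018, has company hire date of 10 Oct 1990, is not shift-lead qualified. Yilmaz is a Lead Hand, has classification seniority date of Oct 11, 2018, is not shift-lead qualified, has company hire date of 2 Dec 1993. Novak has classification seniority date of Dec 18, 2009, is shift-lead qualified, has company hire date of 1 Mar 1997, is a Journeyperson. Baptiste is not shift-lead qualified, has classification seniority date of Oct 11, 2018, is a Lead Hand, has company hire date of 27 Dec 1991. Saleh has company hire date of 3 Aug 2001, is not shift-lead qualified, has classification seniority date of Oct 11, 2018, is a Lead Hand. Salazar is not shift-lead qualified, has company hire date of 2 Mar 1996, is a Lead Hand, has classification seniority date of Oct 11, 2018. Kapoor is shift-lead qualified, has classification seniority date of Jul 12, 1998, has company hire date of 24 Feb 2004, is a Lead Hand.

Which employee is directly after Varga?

Novak

By classification: Kapoor, Saleh, Salazar, Yilmaz, Leclerc, Baptiste and Varga (Lead Hand); then Novak (Journeyperson).
Among Kapoor, Saleh, Salazar, Yilmaz, Leclerc, Baptiste and Varga, shift-lead qualified before not shift-lead qualified: Kapoor (shift-lead qualified) before Saleh, Salazar, Yilmaz, Leclerc, Baptiste and Varga (not shift-lead qualified).
Saleh, Salazar, Yilmaz, Leclerc, Baptiste and Varga all have classification seniority date Oct 11, 2018, so the next rule applies.
Among Saleh, Salazar, Yilmaz, Leclerc, Baptiste and Varga, by company hire date (later first): Saleh (3 Aug 2001) before Salazar (2 Mar 1996) before Yilmaz (2 Dec 1993) before Leclerc (6 Jul 1992) before Baptiste (27 Dec 1991) before Varga (10 Oct 1990).
Order: Kapoor, Saleh, Salazar, Yilmaz, Leclerc, Baptiste, Varga, Novak.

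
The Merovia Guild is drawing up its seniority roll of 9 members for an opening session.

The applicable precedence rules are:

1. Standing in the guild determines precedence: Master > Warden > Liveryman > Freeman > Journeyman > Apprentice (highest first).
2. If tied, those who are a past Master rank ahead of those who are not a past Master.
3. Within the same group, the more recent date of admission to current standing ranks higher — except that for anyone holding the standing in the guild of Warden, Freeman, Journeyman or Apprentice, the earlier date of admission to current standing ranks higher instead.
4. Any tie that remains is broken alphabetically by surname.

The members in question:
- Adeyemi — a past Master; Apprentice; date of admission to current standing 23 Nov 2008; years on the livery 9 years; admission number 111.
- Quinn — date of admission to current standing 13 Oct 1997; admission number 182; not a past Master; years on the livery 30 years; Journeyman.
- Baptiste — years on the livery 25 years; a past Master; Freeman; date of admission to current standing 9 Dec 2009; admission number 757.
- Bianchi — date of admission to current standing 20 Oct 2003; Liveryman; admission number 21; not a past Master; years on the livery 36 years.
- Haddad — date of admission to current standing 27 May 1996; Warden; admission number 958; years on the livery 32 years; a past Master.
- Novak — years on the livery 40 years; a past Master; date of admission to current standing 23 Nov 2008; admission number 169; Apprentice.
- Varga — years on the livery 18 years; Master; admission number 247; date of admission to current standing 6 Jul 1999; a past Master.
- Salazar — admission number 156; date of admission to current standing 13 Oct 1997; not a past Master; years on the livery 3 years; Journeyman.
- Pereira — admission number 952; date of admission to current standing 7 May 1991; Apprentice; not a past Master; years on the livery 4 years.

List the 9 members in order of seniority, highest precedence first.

By standing in the guild: Varga (Master); then Haddad (Warden); then Bianchi (Liveryman); then Baptiste (Freeman); then Quinn and Salazar (Journeyman); then Adeyemi, Novak and Pereira (Apprentice).
Quinn and Salazar are each not a past Master, so the next rule applies.
Quinn and Salazar both have date of admission to current standing 13 Oct 1997, so the next rule applies.
Among Quinn and Salazar, alphabetically by surname: Quinn before Salazar.
Among Adeyemi, Novak and Pereira, a past Master before not a past Master: Adeyemi and Novak (a past Master) before Pereira (not a past Master).
Adeyemi and Novak both have date of admission to current standing 23 Nov 2008, so the next rule applies.
Among Adeyemi and Novak, alphabetically by surname: Adeyemi before Novak.
Full order: Varga, Haddad, Bianchi, Baptiste, Quinn, Salazar, Adeyemi, Novak, Pereira.

Varga, Haddad, Bianchi, Baptiste, Quinn, Salazar, Adeyemi, Novak, Pereira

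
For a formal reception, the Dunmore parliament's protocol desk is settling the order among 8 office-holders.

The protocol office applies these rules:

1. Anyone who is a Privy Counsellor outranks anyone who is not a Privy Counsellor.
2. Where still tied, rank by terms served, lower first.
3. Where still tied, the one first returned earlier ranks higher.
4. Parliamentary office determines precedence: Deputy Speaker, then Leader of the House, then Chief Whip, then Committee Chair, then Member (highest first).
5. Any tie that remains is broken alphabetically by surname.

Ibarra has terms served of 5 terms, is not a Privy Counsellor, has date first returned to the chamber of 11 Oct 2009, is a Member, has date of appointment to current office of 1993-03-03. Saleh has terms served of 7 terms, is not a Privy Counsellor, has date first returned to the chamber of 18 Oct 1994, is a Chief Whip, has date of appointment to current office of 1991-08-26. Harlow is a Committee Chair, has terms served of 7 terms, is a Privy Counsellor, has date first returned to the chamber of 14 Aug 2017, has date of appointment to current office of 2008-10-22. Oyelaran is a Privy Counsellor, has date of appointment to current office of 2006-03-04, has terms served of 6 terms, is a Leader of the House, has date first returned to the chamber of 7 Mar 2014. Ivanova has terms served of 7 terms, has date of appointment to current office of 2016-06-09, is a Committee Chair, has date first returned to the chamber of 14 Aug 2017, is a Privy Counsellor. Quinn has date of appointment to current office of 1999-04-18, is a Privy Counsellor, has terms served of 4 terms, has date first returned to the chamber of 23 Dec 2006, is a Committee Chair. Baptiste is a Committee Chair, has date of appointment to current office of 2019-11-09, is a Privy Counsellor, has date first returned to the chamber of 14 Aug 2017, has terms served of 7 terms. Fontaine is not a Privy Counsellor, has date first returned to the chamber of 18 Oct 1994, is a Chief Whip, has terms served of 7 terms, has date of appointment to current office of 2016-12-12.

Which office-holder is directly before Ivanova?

Harlow

By the first rule: Quinn, Oyelaran, Baptiste, Harlow and Ivanova (each a Privy Counsellor); then Ibarra, Fontaine and Saleh (each not a Privy Counsellor).
Among Quinn, Oyelaran, Baptiste, Harlow and Ivanova, by terms served (lower first): Quinn (4 terms) before Oyelaran (6 terms) before Baptiste, Harlow and Ivanova (7 terms).
Baptiste, Harlow and Ivanova all have date first returned to the chamber 14 Aug 2017, so the next rule applies.
Baptiste, Harlow and Ivanova are each Committee Chair, so the next rule applies.
Among Baptiste, Harlow and Ivanova, alphabetically by surname: Baptiste before Harlow before Ivanova.
Among Ibarra, Fontaine and Saleh, by terms served (lower first): Ibarra (5 terms) before Fontaine and Saleh (7 terms).
Fontaine and Saleh both have date first returned to the chamber 18 Oct 1994, so the next rule applies.
Fontaine and Saleh are each Chief Whip, so the next rule applies.
Among Fontaine and Saleh, alphabetically by surname: Fontaine before Saleh.
Order: Quinn, Oyelaran, Baptiste, Harlow, Ivanova, Ibarra, Fontaine, Saleh.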